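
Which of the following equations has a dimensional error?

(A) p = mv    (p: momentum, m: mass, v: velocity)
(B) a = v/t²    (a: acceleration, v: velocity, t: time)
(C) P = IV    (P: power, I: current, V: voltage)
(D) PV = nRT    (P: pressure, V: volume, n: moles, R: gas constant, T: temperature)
(B) a = v/t²

The equation (B) a = v/t² is dimensionally incorrect.

LHS (a): [L T^-2]
RHS (v/t²): [L T^-3] ✗

The dimensions do not match. The other three equations balance.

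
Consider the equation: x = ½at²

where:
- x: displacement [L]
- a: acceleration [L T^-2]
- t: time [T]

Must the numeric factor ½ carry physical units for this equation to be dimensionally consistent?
No

x has dimensions [L] and at² already has dimensions [L], so the equation balances without ½ contributing any dimensions. ½ is a pure (dimensionless) number; changing or removing it would not affect dimensional consistency.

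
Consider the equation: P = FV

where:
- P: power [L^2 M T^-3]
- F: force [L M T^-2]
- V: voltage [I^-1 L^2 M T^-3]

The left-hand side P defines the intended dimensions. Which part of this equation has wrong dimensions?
The right-hand side term FV

P has dimensions [L^2 M T^-3], but FV has dimensions [I^-1 L^3 M^2 T^-5], so the term FV is dimensionally wrong for P.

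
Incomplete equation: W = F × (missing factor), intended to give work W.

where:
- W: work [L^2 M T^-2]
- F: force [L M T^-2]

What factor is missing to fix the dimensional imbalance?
d (distance), dimensions [L]

W has dimensions [L^2 M T^-2] and F has dimensions [L M T^-2].
The missing factor must have dimensions [L^2 M T^-2] / [L M T^-2] = [L], i.e. distance (d).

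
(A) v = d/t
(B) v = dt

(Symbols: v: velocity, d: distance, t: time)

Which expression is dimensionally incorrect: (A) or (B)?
(B)

(A) v = d/t: LHS [L T^-1], RHS [L T^-1] ✓
(B) v = dt: LHS [L T^-1], RHS [L T] ✗

Expression (B) v = dt is dimensionally incorrect.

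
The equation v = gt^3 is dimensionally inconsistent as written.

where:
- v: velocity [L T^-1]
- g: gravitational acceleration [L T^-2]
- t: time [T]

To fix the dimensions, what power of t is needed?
The exponent of t should be 1: v = gt

The LHS v has dimensions [L T^-1]; t has dimensions [T].
As written, the RHS gt^3 (exponent 3 on t) has dimensions [L T], which does not match.
With exponent 1, the RHS gt has dimensions [L T^-1], matching the LHS.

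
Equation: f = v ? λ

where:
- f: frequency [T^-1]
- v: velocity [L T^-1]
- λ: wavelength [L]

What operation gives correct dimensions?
division (÷): f = v ÷ λ

f [T^-1]; v [L T^-1]; λ [L].
v × λ → [L^2 T^-1] ✗
v ÷ λ → [T^-1] ✓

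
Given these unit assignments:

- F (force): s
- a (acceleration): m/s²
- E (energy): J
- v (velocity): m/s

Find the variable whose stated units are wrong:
F

The variable F (force) should have units N, not s.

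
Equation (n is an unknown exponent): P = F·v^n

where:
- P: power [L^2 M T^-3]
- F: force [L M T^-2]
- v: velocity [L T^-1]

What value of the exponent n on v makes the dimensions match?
n = 1

P has dimensions [L^2 M T^-3]; v has dimensions [L T^-1].
The rest of the RHS has dimensions [L M T^-2], so v^n must supply [L T^-1].
With n = 1: F·v^1 has dimensions [L^2 M T^-3], matching the LHS ✓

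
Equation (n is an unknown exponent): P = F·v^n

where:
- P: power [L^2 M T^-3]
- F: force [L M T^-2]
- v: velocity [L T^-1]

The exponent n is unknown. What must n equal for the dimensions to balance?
n = 1

P has dimensions [L^2 M T^-3]; v has dimensions [L T^-1].
The rest of the RHS has dimensions [L M T^-2], so v^n must supply [L T^-1].
With n = 1: F·v^1 has dimensions [L^2 M T^-3], matching the LHS ✓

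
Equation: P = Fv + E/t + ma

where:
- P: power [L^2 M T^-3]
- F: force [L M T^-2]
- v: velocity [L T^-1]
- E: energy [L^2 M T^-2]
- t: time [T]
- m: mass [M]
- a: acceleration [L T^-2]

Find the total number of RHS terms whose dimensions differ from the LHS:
1

LHS P: [L^2 M T^-3]
- Fv: [L^2 M T^-3] ✓
- E/t: [L^2 M T^-3] ✓
- ma: [L M T^-2] ✗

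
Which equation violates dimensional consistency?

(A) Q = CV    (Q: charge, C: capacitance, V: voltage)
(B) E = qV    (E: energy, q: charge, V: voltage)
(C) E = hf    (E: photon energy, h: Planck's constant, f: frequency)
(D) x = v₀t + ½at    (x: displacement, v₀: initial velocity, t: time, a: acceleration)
(D) x = v₀t + ½at

The equation (D) x = v₀t + ½at is dimensionally incorrect.

LHS (x): [L]
RHS terms:
  - v₀t: [L] ✓
  - ½at: [L T^-1] ✗ (does not match LHS)

The dimensions do not match. The other three equations balance.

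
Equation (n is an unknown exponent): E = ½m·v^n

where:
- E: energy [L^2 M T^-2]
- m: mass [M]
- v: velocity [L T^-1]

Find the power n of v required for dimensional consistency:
n = 2

E has dimensions [L^2 M T^-2]; v has dimensions [L T^-1].
The rest of the RHS has dimensions [M], so v^n must supply [L^2 T^-2].
With n = 2: ½m·v^2 has dimensions [L^2 M T^-2], matching the LHS ✓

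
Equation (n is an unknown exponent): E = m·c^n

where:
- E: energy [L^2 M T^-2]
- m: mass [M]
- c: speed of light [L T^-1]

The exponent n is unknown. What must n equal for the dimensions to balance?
n = 2

E has dimensions [L^2 M T^-2]; c has dimensions [L T^-1].
The rest of the RHS has dimensions [M], so c^n must supply [L^2 T^-2].
With n = 2: m·c^2 has dimensions [L^2 M T^-2], matching the LHS ✓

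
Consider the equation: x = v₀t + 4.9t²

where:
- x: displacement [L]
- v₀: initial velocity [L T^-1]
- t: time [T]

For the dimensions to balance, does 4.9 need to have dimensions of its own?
Yes

x has dimensions [L], while t² alone has dimensions [T^2]. For the equation to balance, the factor 4.9 must carry dimensions [L T^-2] — it is a dimensional constant (a numerical value of a physical quantity with its units suppressed), not a pure number.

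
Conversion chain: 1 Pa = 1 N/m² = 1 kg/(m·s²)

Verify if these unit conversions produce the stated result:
The chain is correct (no errors).

Correct: Pascal is Newton per square meter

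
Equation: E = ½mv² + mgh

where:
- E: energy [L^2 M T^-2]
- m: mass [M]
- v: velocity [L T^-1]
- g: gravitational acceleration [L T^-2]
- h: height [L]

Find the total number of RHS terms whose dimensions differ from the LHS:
0

LHS E: [L^2 M T^-2]
- ½mv²: [L^2 M T^-2] ✓
- mgh: [L^2 M T^-2] ✓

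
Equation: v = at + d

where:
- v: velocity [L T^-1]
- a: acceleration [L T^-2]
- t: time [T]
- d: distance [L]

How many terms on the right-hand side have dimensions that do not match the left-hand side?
1

LHS v: [L T^-1]
- at: [L T^-1] ✓
- d: [L] ✗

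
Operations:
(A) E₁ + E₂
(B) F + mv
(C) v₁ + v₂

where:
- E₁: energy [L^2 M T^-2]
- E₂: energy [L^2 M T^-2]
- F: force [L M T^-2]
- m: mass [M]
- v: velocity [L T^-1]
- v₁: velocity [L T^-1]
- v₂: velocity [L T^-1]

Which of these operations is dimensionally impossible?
(B) F + mv

(A) E₁ + E₂: E₁ [L^2 M T^-2] and E₂ [L^2 M T^-2] — same dimensions ✓
(B) F + mv: F [L M T^-2] and mv [L M T^-1] — different dimensions cannot be added/subtracted ✗
(C) v₁ + v₂: v₁ [L T^-1] and v₂ [L T^-1] — same dimensions ✓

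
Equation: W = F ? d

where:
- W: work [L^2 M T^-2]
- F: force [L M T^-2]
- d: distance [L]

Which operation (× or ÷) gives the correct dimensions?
multiplication (×): W = F × d

W [L^2 M T^-2]; F [L M T^-2]; d [L].
F × d → [L^2 M T^-2] ✓
F ÷ d → [M T^-2] ✗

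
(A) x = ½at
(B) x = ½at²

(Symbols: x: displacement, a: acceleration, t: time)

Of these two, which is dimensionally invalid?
(A)

(A) x = ½at: LHS [L], RHS [L T^-1] ✗
(B) x = ½at²: LHS [L], RHS [L] ✓

Expression (A) x = ½at is dimensionally incorrect.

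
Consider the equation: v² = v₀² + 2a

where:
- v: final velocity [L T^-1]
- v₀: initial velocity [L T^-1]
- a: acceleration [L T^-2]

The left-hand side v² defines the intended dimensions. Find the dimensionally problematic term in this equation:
The term 2a

Checking each RHS term against the LHS:
- v₀²: [L^2 T^-2] — matches v² [L^2 T^-2] ✓
- 2a: [L T^-2] — does NOT match v² [L^2 T^-2] ✗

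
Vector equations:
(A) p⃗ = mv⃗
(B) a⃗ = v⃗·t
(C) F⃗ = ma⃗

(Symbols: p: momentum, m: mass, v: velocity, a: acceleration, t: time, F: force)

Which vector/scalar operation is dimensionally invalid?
(B) a⃗ = v⃗·t

(A) p⃗ = mv⃗: LHS [L M T^-1], RHS [L M T^-1] ✓ — mass (scalar) times velocity (vector)
(B) a⃗ = v⃗·t: LHS [L T^-2], RHS [L] ✗ — acceleration is velocity per time; should be v⃗/t
(C) F⃗ = ma⃗: LHS [L M T^-2], RHS [L M T^-2] ✓ — Force and acceleration are vectors, mass is a scalar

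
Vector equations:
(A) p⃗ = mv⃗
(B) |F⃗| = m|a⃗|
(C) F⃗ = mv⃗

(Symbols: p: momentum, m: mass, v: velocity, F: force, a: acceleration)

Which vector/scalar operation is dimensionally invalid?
(C) F⃗ = mv⃗

(A) p⃗ = mv⃗: LHS [L M T^-1], RHS [L M T^-1] ✓ — mass (scalar) times velocity (vector)
(B) |F⃗| = m|a⃗|: LHS [L M T^-2], RHS [L M T^-2] ✓ — magnitudes of vectors are scalars
(C) F⃗ = mv⃗: LHS [L M T^-2], RHS [L M T^-1] ✗ — mass times velocity is momentum, not force; should be ma⃗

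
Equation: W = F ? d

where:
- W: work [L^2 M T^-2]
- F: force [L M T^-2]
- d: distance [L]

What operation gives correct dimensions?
multiplication (×): W = F × d

W [L^2 M T^-2]; F [L M T^-2]; d [L].
F × d → [L^2 M T^-2] ✓
F ÷ d → [M T^-2] ✗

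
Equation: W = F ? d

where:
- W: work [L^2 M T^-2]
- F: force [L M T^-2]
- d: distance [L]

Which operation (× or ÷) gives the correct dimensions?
multiplication (×): W = F × d

W [L^2 M T^-2]; F [L M T^-2]; d [L].
F × d → [L^2 M T^-2] ✓
F ÷ d → [M T^-2] ✗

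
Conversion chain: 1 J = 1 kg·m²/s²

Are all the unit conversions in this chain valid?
The chain is correct (no errors).

Correct: Joule is defined as kg·m²/s²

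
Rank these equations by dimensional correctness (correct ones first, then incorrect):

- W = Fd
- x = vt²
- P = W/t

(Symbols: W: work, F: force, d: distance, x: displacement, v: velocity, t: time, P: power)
Dimensionally correct: W = Fd, P = W/t
Dimensionally incorrect: x = vt²
Ordered (correct first, then incorrect): W = Fd, P = W/t, x = vt²

- W = Fd: LHS [L^2 M T^-2], RHS [L^2 M T^-2] → correct ✓
- x = vt²: LHS [L], RHS [L T] → incorrect ✗
- P = W/t: LHS [L^2 M T^-3], RHS [L^2 M T^-3] → correct ✓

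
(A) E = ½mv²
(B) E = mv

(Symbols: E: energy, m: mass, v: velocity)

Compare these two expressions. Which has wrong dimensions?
(B)

(A) E = ½mv²: LHS [L^2 M T^-2], RHS [L^2 M T^-2] ✓
(B) E = mv: LHS [L^2 M T^-2], RHS [L M T^-1] ✗

Expression (B) E = mv is dimensionally incorrect.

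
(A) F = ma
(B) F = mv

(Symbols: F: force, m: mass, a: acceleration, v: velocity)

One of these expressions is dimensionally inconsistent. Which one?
(B)

(A) F = ma: LHS [L M T^-2], RHS [L M T^-2] ✓
(B) F = mv: LHS [L M T^-2], RHS [L M T^-1] ✗

Expression (B) F = mv is dimensionally incorrect.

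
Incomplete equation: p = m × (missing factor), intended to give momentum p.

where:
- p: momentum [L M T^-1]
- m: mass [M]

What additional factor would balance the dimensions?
v (velocity), dimensions [L T^-1]

p has dimensions [L M T^-1] and m has dimensions [M].
The missing factor must have dimensions [L M T^-1] / [M] = [L T^-1], i.e. velocity (v).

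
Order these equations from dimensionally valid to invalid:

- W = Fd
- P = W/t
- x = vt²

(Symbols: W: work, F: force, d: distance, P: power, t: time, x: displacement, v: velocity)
Dimensionally correct: W = Fd, P = W/t
Dimensionally incorrect: x = vt²
Ordered (correct first, then incorrect): W = Fd, P = W/t, x = vt²

- W = Fd: LHS [L^2 M T^-2], RHS [L^2 M T^-2] → correct ✓
- P = W/t: LHS [L^2 M T^-3], RHS [L^2 M T^-3] → correct ✓
- x = vt²: LHS [L], RHS [L T] → incorrect ✗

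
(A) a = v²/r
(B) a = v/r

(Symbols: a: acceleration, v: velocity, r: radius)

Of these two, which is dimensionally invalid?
(B)

(A) a = v²/r: LHS [L T^-2], RHS [L T^-2] ✓
(B) a = v/r: LHS [L T^-2], RHS [T^-1] ✗

Expression (B) a = v/r is dimensionally incorrect.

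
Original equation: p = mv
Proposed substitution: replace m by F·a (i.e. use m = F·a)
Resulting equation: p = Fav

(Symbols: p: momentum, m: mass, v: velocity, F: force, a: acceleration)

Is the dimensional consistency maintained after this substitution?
No

[m] = [M] and [F·a] = [L^2 M T^-4]. These differ, so the substitution replaces a quantity by one of different dimensions and the result p = Fav has LHS [L M T^-1] vs RHS [L^3 M T^-5] — inconsistent.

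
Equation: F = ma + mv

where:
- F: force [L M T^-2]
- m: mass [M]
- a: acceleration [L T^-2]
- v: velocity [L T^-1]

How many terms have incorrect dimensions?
1

LHS F: [L M T^-2]
- ma: [L M T^-2] ✓
- mv: [L M T^-1] ✗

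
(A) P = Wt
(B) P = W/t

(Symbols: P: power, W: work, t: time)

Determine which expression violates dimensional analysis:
(A)

(A) P = Wt: LHS [L^2 M T^-3], RHS [L^2 M T^-1] ✗
(B) P = W/t: LHS [L^2 M T^-3], RHS [L^2 M T^-3] ✓

Expression (A) P = Wt is dimensionally incorrect.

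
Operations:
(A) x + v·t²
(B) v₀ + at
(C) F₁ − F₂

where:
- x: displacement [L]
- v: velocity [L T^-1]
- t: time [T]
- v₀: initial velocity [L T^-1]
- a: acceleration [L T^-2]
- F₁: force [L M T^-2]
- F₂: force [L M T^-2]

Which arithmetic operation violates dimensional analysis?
(A) x + v·t²

(A) x + v·t²: x [L] and v·t² [L T] — different dimensions cannot be added/subtracted ✗
(B) v₀ + at: v₀ [L T^-1] and at [L T^-1] — same dimensions ✓
(C) F₁ − F₂: F₁ [L M T^-2] and F₂ [L M T^-2] — same dimensions ✓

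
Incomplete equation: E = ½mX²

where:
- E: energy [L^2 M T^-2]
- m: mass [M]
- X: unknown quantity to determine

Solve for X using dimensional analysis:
X = v (velocity), dimensions [L T^-1]

E has dimensions [L^2 M T^-2]; the rest of the RHS (½m) has dimensions [M].
So X² must have dimensions [L^2 T^-2], i.e. X has dimensions [L T^-1] — X = v (velocity).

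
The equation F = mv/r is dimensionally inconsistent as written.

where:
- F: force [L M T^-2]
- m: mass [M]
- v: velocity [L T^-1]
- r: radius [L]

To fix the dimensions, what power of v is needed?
The exponent of v should be 2: F = mv^2/r

The LHS F has dimensions [L M T^-2]; v has dimensions [L T^-1].
As written, the RHS mv/r (exponent 1 on v) has dimensions [M T^-1], which does not match.
With exponent 2, the RHS mv^2/r has dimensions [L M T^-2], matching the LHS.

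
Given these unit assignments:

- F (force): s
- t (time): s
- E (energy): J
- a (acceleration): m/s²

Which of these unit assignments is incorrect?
F

The variable F (force) should have units N, not s.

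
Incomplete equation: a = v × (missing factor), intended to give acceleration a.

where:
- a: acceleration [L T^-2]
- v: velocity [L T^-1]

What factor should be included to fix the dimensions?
1/t (inverse time), dimensions [T^-1]

a has dimensions [L T^-2] and v has dimensions [L T^-1].
The missing factor must have dimensions [L T^-2] / [L T^-1] = [T^-1], i.e. inverse time (1/t).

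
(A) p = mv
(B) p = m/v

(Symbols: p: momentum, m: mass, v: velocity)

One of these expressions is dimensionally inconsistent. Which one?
(B)

(A) p = mv: LHS [L M T^-1], RHS [L M T^-1] ✓
(B) p = m/v: LHS [L M T^-1], RHS [L^-1 M T] ✗

Expression (B) p = m/v is dimensionally incorrect.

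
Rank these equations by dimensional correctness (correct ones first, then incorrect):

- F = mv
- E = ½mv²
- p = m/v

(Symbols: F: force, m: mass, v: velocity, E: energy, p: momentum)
Dimensionally correct: E = ½mv²
Dimensionally incorrect: F = mv, p = m/v
Ordered (correct first, then incorrect): E = ½mv², F = mv, p = m/v

- F = mv: LHS [L M T^-2], RHS [L M T^-1] → incorrect ✗
- E = ½mv²: LHS [L^2 M T^-2], RHS [L^2 M T^-2] → correct ✓
- p = m/v: LHS [L M T^-1], RHS [L^-1 M T] → incorrect ✗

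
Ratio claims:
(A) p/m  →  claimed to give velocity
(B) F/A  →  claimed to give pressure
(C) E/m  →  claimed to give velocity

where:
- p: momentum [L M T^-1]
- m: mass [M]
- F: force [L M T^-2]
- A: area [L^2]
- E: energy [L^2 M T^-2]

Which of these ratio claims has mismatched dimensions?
(C) E/m does not give velocity

(A) p/m: [L T^-1] = velocity [L T^-1] ✓
(B) F/A: [L^-1 M T^-2] = pressure [L^-1 M T^-2] ✓
(C) E/m: [L^2 T^-2] ≠ velocity [L T^-1] ✗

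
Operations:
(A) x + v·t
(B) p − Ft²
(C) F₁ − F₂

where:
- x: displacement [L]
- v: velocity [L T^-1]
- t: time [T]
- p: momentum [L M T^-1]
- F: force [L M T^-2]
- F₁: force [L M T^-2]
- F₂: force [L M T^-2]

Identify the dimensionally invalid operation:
(B) p − Ft²

(A) x + v·t: x [L] and v·t [L] — same dimensions ✓
(B) p − Ft²: p [L M T^-1] and Ft² [L M] — different dimensions cannot be added/subtracted ✗
(C) F₁ − F₂: F₁ [L M T^-2] and F₂ [L M T^-2] — same dimensions ✓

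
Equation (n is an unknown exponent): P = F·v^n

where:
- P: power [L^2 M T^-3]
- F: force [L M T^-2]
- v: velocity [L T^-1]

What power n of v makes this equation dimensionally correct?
n = 1

P has dimensions [L^2 M T^-3]; v has dimensions [L T^-1].
The rest of the RHS has dimensions [L M T^-2], so v^n must supply [L T^-1].
With n = 1: F·v^1 has dimensions [L^2 M T^-3], matching the LHS ✓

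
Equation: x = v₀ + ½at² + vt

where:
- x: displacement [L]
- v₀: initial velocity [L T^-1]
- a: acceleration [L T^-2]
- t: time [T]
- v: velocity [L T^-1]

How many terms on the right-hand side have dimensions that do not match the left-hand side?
1

LHS x: [L]
- v₀: [L T^-1] ✗
- ½at²: [L] ✓
- vt: [L] ✓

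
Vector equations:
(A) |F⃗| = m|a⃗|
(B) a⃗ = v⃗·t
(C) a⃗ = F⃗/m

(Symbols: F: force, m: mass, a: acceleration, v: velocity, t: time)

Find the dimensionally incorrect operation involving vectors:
(B) a⃗ = v⃗·t

(A) |F⃗| = m|a⃗|: LHS [L M T^-2], RHS [L M T^-2] ✓ — magnitudes of vectors are scalars
(B) a⃗ = v⃗·t: LHS [L T^-2], RHS [L] ✗ — acceleration is velocity per time; should be v⃗/t
(C) a⃗ = F⃗/m: LHS [L T^-2], RHS [L T^-2] ✓ — force (vector) divided by mass (scalar)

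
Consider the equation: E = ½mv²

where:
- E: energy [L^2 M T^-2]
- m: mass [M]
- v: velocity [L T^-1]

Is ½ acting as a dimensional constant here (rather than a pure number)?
No

E has dimensions [L^2 M T^-2] and mv² already has dimensions [L^2 M T^-2], so the equation balances without ½ contributing any dimensions. ½ is a pure (dimensionless) number; changing or removing it would not affect dimensional consistency.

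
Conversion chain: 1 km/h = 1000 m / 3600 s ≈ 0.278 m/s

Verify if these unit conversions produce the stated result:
The chain is correct (no errors).

Correct: 1 km = 1000 m, 1 h = 3600 s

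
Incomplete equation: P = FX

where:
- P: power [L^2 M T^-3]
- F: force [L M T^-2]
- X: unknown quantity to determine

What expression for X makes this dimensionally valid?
X = v (velocity), dimensions [L T^-1]

P has dimensions [L^2 M T^-3]; the rest of the RHS (F) has dimensions [L M T^-2].
So X must have dimensions [L T^-1] — X = v (velocity).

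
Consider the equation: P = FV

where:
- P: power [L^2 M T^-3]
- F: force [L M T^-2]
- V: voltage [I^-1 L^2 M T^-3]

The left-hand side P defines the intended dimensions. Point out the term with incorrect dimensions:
The right-hand side term FV

P has dimensions [L^2 M T^-3], but FV has dimensions [I^-1 L^3 M^2 T^-5], so the term FV is dimensionally wrong for P.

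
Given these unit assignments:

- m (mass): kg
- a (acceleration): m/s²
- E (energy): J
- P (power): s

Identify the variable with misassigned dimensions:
P

The variable P (power) should have units W, not s.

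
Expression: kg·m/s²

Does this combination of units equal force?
Yes

The expression kg·m/s² has dimensions [L M T^-2], which is exactly force [L M T^-2].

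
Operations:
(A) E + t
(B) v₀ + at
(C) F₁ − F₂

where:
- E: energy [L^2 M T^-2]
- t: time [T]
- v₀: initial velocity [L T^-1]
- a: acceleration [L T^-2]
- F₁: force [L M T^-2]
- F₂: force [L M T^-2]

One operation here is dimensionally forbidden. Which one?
(A) E + t

(A) E + t: E [L^2 M T^-2] and t [T] — different dimensions cannot be added/subtracted ✗
(B) v₀ + at: v₀ [L T^-1] and at [L T^-1] — same dimensions ✓
(C) F₁ − F₂: F₁ [L M T^-2] and F₂ [L M T^-2] — same dimensions ✓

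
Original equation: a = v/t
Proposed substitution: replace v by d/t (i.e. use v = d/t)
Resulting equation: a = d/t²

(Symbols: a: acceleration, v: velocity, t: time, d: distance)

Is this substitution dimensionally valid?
Yes

[v] = [L T^-1] and [d/t] = [L T^-1]. These match, so the substitution replaces a quantity by one of the same dimensions and the result a = d/t² has LHS [L T^-2] vs RHS [L T^-2] — still consistent.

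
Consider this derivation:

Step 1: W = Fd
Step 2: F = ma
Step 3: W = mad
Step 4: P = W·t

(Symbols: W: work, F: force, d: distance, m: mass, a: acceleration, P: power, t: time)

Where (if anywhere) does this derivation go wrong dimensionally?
Step 4

Step 1: W = Fd → LHS [L^2 M T^-2], RHS [L^2 M T^-2] ✓
Step 2: F = ma → LHS [L M T^-2], RHS [L M T^-2] ✓
Step 3: W = mad → LHS [L^2 M T^-2], RHS [L^2 M T^-2] ✓
Step 4: P = W·t → LHS [L^2 M T^-3], RHS [L^2 M T^-1] ✗

The first dimensional inconsistency appears in step 4: P = W·t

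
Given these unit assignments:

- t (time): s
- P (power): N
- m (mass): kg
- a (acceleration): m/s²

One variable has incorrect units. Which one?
P

The variable P (power) should have units W, not N.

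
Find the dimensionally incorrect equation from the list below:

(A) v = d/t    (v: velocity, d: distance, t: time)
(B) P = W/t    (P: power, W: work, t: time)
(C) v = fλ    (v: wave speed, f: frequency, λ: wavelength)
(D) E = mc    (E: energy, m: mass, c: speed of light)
(D) E = mc

The equation (D) E = mc is dimensionally incorrect.

LHS (E): [L^2 M T^-2]
RHS (mc): [L M T^-1] ✗

The dimensions do not match. The other three equations balance.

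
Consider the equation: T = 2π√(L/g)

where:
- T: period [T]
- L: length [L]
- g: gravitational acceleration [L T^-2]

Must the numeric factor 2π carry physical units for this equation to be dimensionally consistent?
No

T has dimensions [T] and √(L/g) already has dimensions [T], so the equation balances without 2π contributing any dimensions. 2π is a pure (dimensionless) number; changing or removing it would not affect dimensional consistency.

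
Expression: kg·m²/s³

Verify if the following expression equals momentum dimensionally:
No

The expression kg·m²/s³ has dimensions [L^2 M T^-3], but momentum has dimensions [L M T^-1].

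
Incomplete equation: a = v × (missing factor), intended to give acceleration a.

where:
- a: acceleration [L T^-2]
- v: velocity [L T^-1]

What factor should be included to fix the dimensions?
1/t (inverse time), dimensions [T^-1]

a has dimensions [L T^-2] and v has dimensions [L T^-1].
The missing factor must have dimensions [L T^-2] / [L T^-1] = [T^-1], i.e. inverse time (1/t).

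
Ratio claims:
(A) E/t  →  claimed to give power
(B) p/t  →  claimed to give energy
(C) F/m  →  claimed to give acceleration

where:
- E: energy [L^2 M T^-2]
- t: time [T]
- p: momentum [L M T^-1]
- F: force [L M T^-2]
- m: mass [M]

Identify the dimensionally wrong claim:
(B) p/t does not give energy

(A) E/t: [L^2 M T^-3] = power [L^2 M T^-3] ✓
(B) p/t: [L M T^-2] ≠ energy [L^2 M T^-2] ✗
(C) F/m: [L T^-2] = acceleration [L T^-2] ✓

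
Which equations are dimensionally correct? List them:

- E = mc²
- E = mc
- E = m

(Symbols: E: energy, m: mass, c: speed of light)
Dimensionally correct: E = mc²
Dimensionally incorrect: E = mc, E = m
Ordered (correct first, then incorrect): E = mc², E = mc, E = m

- E = mc²: LHS [L^2 M T^-2], RHS [L^2 M T^-2] → correct ✓
- E = mc: LHS [L^2 M T^-2], RHS [L M T^-1] → incorrect ✗
- E = m: LHS [L^2 M T^-2], RHS [M] → incorrect ✗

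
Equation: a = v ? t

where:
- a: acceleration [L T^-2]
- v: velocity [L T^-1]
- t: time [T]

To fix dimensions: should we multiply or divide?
division (÷): a = v ÷ t

a [L T^-2]; v [L T^-1]; t [T].
v × t → [L] ✗
v ÷ t → [L T^-2] ✓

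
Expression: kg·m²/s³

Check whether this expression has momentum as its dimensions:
No

The expression kg·m²/s³ has dimensions [L^2 M T^-3], but momentum has dimensions [L M T^-1].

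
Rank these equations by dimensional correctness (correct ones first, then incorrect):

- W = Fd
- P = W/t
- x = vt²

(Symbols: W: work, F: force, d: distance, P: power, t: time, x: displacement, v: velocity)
Dimensionally correct: W = Fd, P = W/t
Dimensionally incorrect: x = vt²
Ordered (correct first, then incorrect): W = Fd, P = W/t, x = vt²

- W = Fd: LHS [L^2 M T^-2], RHS [L^2 M T^-2] → correct ✓
- P = W/t: LHS [L^2 M T^-3], RHS [L^2 M T^-3] → correct ✓
- x = vt²: LHS [L], RHS [L T] → incorrect ✗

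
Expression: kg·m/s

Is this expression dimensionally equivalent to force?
No

The expression kg·m/s has dimensions [L M T^-1], but force has dimensions [L M T^-2].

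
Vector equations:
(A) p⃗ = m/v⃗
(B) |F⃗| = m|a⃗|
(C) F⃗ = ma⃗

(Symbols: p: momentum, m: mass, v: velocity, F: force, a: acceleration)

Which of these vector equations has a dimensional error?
(A) p⃗ = m/v⃗

(A) p⃗ = m/v⃗: LHS [L M T^-1], RHS [L^-1 M T] ✗ — momentum is mass times velocity; should be mv⃗ (and division by a vector is undefined)
(B) |F⃗| = m|a⃗|: LHS [L M T^-2], RHS [L M T^-2] ✓ — magnitudes of vectors are scalars
(C) F⃗ = ma⃗: LHS [L M T^-2], RHS [L M T^-2] ✓ — Force and acceleration are vectors, mass is a scalar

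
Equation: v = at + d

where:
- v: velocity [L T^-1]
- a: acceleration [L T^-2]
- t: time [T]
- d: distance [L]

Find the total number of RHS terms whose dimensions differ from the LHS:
1

LHS v: [L T^-1]
- at: [L T^-1] ✓
- d: [L] ✗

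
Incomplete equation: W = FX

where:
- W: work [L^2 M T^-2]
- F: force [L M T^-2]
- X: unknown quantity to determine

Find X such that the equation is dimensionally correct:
X = d (distance), dimensions [L]

W has dimensions [L^2 M T^-2]; the rest of the RHS (F) has dimensions [L M T^-2].
So X must have dimensions [L] — X = d (distance).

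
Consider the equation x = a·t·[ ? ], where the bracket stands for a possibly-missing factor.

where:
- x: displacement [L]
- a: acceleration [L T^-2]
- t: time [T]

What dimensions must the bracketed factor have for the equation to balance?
[T] — time (e.g. t)

x has dimensions [L]; a·t has dimensions [L T^-1].
The bracketed factor must supply [L] / [L T^-1] = [T].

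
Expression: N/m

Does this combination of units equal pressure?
No

The expression N/m has dimensions [M T^-2], but pressure has dimensions [L^-1 M T^-2].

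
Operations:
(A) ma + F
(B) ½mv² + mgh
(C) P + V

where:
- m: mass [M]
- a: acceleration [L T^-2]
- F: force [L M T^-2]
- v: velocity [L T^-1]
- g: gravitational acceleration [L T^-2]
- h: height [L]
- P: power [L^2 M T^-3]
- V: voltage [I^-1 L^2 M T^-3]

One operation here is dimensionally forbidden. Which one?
(C) P + V

(A) ma + F: ma [L M T^-2] and F [L M T^-2] — same dimensions ✓
(B) ½mv² + mgh: ½mv² [L^2 M T^-2] and mgh [L^2 M T^-2] — same dimensions ✓
(C) P + V: P [L^2 M T^-3] and V [I^-1 L^2 M T^-3] — different dimensions cannot be added/subtracted ✗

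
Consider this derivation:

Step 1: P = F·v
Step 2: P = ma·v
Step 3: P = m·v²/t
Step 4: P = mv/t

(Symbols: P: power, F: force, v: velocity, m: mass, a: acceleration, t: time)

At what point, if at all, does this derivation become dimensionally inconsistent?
Step 4

Step 1: P = F·v → LHS [L^2 M T^-3], RHS [L^2 M T^-3] ✓
Step 2: P = ma·v → LHS [L^2 M T^-3], RHS [L^2 M T^-3] ✓
Step 3: P = m·v²/t → LHS [L^2 M T^-3], RHS [L^2 M T^-3] ✓
Step 4: P = mv/t → LHS [L^2 M T^-3], RHS [L M T^-2] ✗

The first dimensional inconsistency appears in step 4: P = mv/t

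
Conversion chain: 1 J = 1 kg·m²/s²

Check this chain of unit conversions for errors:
The chain is correct (no errors).

Correct: Joule is defined as kg·m²/s²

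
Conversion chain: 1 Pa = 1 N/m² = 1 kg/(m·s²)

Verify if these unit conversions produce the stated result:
The chain is correct (no errors).

Correct: Pascal is Newton per square meter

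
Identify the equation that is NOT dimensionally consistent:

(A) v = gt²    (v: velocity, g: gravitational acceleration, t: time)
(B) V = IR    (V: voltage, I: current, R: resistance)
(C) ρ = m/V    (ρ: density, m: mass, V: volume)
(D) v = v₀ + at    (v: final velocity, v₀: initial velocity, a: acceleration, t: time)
(A) v = gt²

The equation (A) v = gt² is dimensionally incorrect.

LHS (v): [L T^-1]
RHS (gt²): [L] ✗

The dimensions do not match. The other three equations balance.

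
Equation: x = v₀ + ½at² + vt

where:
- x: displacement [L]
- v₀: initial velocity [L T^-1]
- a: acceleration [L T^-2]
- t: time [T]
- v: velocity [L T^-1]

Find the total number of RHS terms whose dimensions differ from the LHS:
1

LHS x: [L]
- v₀: [L T^-1] ✗
- ½at²: [L] ✓
- vt: [L] ✓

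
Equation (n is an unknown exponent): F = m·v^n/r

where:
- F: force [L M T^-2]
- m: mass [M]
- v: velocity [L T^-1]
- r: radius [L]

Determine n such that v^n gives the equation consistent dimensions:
n = 2

F has dimensions [L M T^-2]; v has dimensions [L T^-1].
The rest of the RHS has dimensions [L^-1 M], so v^n must supply [L^2 T^-2].
With n = 2: m·v^2/r has dimensions [L M T^-2], matching the LHS ✓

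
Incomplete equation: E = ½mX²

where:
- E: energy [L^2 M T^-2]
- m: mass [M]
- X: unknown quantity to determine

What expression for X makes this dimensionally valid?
X = v (velocity), dimensions [L T^-1]

E has dimensions [L^2 M T^-2]; the rest of the RHS (½m) has dimensions [M].
So X² must have dimensions [L^2 T^-2], i.e. X has dimensions [L T^-1] — X = v (velocity).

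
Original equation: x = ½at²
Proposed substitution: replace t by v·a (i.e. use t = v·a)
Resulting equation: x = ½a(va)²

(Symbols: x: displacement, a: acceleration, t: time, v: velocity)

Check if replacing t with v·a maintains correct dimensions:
No

[t] = [T] and [v·a] = [L^2 T^-3]. These differ, so the substitution replaces a quantity by one of different dimensions and the result x = ½a(va)² has LHS [L] vs RHS [L^5 T^-8] — inconsistent.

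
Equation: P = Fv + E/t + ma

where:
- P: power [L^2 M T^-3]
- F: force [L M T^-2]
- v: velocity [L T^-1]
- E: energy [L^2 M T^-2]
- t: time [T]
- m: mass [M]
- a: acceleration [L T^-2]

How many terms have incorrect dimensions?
1

LHS P: [L^2 M T^-3]
- Fv: [L^2 M T^-3] ✓
- E/t: [L^2 M T^-3] ✓
- ma: [L M T^-2] ✗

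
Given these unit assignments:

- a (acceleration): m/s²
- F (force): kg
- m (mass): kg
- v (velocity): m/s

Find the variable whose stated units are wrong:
F

The variable F (force) should have units N, not kg.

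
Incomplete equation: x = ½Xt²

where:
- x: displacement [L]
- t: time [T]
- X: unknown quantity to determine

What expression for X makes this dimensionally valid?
X = a (acceleration), dimensions [L T^-2]

x has dimensions [L]; the rest of the RHS (½ t²) has dimensions [T^2].
So X must have dimensions [L T^-2] — X = a (acceleration).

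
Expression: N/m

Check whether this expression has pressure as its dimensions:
No

The expression N/m has dimensions [M T^-2], but pressure has dimensions [L^-1 M T^-2].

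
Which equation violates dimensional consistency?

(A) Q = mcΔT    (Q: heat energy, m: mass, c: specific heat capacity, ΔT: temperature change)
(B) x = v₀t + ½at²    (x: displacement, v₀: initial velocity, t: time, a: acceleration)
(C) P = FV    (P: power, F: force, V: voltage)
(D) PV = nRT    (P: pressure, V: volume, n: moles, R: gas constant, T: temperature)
(C) P = FV

The equation (C) P = FV is dimensionally incorrect.

LHS (P): [L^2 M T^-3]
RHS (FV): [I^-1 L^3 M^2 T^-5] ✗

The dimensions do not match. The other three equations balance.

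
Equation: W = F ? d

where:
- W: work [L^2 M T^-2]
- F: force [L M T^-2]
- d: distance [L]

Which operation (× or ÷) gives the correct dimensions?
multiplication (×): W = F × d

W [L^2 M T^-2]; F [L M T^-2]; d [L].
F × d → [L^2 M T^-2] ✓
F ÷ d → [M T^-2] ✗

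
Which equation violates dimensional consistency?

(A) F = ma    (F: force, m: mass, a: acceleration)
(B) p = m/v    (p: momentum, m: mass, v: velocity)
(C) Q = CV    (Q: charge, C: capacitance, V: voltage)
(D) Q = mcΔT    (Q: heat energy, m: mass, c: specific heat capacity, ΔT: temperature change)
(B) p = m/v

The equation (B) p = m/v is dimensionally incorrect.

LHS (p): [L M T^-1]
RHS (m/v): [L^-1 M T] ✗

The dimensions do not match. The other three equations balance.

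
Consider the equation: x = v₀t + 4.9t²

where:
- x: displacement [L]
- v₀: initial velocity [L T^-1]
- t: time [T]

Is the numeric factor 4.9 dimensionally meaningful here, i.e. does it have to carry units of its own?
Yes

x has dimensions [L], while t² alone has dimensions [T^2]. For the equation to balance, the factor 4.9 must carry dimensions [L T^-2] — it is a dimensional constant (a numerical value of a physical quantity with its units suppressed), not a pure number.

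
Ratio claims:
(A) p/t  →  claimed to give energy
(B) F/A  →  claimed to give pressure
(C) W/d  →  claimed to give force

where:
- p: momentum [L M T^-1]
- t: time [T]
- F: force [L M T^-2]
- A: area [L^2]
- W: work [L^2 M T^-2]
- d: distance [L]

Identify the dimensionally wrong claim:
(A) p/t does not give energy

(A) p/t: [L M T^-2] ≠ energy [L^2 M T^-2] ✗
(B) F/A: [L^-1 M T^-2] = pressure [L^-1 M T^-2] ✓
(C) W/d: [L M T^-2] = force [L M T^-2] ✓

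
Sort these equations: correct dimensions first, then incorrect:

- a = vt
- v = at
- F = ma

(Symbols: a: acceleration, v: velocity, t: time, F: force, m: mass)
Dimensionally correct: v = at, F = ma
Dimensionally incorrect: a = vt
Ordered (correct first, then incorrect): v = at, F = ma, a = vt

- a = vt: LHS [L T^-2], RHS [L] → incorrect ✗
- v = at: LHS [L T^-1], RHS [L T^-1] → correct ✓
- F = ma: LHS [L M T^-2], RHS [L M T^-2] → correct ✓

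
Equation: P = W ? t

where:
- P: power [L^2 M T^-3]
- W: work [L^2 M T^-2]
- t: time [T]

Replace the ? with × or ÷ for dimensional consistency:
division (÷): P = W ÷ t

P [L^2 M T^-3]; W [L^2 M T^-2]; t [T].
W × t → [L^2 M T^-1] ✗
W ÷ t → [L^2 M T^-3] ✓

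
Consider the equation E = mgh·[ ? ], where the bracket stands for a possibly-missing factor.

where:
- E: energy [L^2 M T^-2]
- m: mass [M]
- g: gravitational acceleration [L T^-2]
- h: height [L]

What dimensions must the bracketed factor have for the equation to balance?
Nothing is missing — the bracketed factor must be dimensionless.

E has dimensions [L^2 M T^-2] and mgh already has dimensions [L^2 M T^-2], so E = mgh is dimensionally complete.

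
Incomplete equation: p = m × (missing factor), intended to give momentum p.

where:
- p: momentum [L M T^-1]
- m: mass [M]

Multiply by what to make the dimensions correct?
v (velocity), dimensions [L T^-1]

p has dimensions [L M T^-1] and m has dimensions [M].
The missing factor must have dimensions [L M T^-1] / [M] = [L T^-1], i.e. velocity (v).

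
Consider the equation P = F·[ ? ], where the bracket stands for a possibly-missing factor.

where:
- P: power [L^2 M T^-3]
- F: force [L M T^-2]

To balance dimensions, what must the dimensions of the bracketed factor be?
[L T^-1] — velocity (e.g. v)

P has dimensions [L^2 M T^-3]; F has dimensions [L M T^-2].
The bracketed factor must supply [L^2 M T^-3] / [L M T^-2] = [L T^-1].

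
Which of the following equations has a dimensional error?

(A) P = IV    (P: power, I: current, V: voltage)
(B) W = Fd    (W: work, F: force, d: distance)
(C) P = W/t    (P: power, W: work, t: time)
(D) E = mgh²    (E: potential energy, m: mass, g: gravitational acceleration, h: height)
(D) E = mgh²

The equation (D) E = mgh² is dimensionally incorrect.

LHS (E): [L^2 M T^-2]
RHS (mgh²): [L^3 M T^-2] ✗

The dimensions do not match. The other three equations balance.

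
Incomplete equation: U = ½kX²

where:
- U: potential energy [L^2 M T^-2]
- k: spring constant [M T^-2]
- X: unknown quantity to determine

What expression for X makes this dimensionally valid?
X = x (displacement), dimensions [L]

U has dimensions [L^2 M T^-2]; the rest of the RHS (½k) has dimensions [M T^-2].
So X² must have dimensions [L^2], i.e. X has dimensions [L] — X = x (displacement).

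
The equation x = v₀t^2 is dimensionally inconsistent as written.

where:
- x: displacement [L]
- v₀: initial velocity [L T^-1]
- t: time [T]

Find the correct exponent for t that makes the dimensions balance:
The exponent of t should be 1: x = v₀t

The LHS x has dimensions [L]; t has dimensions [T].
As written, the RHS v₀t^2 (exponent 2 on t) has dimensions [L T], which does not match.
With exponent 1, the RHS v₀t has dimensions [L], matching the LHS.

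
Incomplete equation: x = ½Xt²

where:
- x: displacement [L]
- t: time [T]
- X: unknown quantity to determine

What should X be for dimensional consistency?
X = a (acceleration), dimensions [L T^-2]

x has dimensions [L]; the rest of the RHS (½ t²) has dimensions [T^2].
So X must have dimensions [L T^-2] — X = a (acceleration).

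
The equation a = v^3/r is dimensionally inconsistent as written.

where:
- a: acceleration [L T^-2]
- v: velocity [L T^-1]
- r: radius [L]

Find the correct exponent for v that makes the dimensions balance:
The exponent of v should be 2: a = v^2/r

The LHS a has dimensions [L T^-2]; v has dimensions [L T^-1].
As written, the RHS v^3/r (exponent 3 on v) has dimensions [L^2 T^-3], which does not match.
With exponent 2, the RHS v^2/r has dimensions [L T^-2], matching the LHS.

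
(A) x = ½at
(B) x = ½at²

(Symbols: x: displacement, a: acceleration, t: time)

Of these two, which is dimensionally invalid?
(A)

(A) x = ½at: LHS [L], RHS [L T^-1] ✗
(B) x = ½at²: LHS [L], RHS [L] ✓

Expression (A) x = ½at is dimensionally incorrect.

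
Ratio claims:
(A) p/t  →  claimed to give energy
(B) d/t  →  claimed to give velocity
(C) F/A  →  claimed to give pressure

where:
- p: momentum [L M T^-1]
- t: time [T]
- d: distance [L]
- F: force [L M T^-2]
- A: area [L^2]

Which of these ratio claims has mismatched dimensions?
(A) p/t does not give energy

(A) p/t: [L M T^-2] ≠ energy [L^2 M T^-2] ✗
(B) d/t: [L T^-1] = velocity [L T^-1] ✓
(C) F/A: [L^-1 M T^-2] = pressure [L^-1 M T^-2] ✓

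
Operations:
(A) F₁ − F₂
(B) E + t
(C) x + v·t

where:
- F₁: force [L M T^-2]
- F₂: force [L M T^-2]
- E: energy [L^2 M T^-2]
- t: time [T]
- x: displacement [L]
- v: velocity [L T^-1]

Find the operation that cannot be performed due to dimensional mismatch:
(B) E + t

(A) F₁ − F₂: F₁ [L M T^-2] and F₂ [L M T^-2] — same dimensions ✓
(B) E + t: E [L^2 M T^-2] and t [T] — different dimensions cannot be added/subtracted ✗
(C) x + v·t: x [L] and v·t [L] — same dimensions ✓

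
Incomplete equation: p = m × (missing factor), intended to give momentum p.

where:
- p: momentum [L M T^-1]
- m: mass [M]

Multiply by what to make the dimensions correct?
v (velocity), dimensions [L T^-1]

p has dimensions [L M T^-1] and m has dimensions [M].
The missing factor must have dimensions [L M T^-1] / [M] = [L T^-1], i.e. velocity (v).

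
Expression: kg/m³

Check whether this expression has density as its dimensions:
Yes

The expression kg/m³ has dimensions [L^-3 M], which is exactly density [L^-3 M].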